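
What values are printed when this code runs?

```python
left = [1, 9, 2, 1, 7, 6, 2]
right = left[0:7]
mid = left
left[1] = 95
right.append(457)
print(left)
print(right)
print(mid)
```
[1, 95, 2, 1, 7, 6, 2]
[1, 9, 2, 1, 7, 6, 2, 457]
[1, 95, 2, 1, 7, 6, 2]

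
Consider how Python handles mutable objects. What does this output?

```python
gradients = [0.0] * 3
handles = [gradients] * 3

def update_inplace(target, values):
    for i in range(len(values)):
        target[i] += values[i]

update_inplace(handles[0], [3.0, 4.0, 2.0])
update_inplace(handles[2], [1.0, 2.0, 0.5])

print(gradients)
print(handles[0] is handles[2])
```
[4.0, 6.0, 2.5]
True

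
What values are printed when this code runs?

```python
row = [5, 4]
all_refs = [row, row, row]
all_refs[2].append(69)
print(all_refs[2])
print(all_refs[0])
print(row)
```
[5, 4, 69]
[5, 4, 69]
[5, 4, 69]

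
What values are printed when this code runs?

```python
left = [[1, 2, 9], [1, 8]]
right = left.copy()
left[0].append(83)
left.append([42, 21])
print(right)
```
[[1, 2, 9, 83], [1, 8]]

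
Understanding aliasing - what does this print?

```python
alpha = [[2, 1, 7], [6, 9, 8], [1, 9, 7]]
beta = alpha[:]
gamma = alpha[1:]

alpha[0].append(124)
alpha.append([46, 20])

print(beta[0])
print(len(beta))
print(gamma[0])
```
[2, 1, 7, 124]
3
[6, 9, 8]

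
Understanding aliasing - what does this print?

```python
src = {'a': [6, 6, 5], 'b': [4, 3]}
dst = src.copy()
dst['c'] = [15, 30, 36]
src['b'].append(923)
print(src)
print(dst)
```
{'a': [6, 6, 5], 'b': [4, 3, 923]}
{'a': [6, 6, 5], 'b': [4, 3, 923], 'c': [15, 30, 36]}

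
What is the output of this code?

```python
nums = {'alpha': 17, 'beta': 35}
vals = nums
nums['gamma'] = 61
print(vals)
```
{'alpha': 17, 'beta': 35, 'gamma': 61}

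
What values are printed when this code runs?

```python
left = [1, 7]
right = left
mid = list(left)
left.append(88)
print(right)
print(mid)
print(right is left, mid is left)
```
[1, 7, 88]
[1, 7]
True False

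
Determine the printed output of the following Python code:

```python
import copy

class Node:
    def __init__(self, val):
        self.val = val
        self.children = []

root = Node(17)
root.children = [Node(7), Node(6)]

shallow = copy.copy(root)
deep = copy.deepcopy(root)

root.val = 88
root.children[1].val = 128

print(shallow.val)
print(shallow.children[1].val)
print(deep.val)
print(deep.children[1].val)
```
17
128
17
6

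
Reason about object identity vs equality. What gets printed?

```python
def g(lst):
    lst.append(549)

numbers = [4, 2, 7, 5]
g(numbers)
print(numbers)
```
[4, 2, 7, 5, 549]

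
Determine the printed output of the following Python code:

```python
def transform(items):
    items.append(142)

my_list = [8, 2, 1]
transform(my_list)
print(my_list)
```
[8, 2, 1, 142]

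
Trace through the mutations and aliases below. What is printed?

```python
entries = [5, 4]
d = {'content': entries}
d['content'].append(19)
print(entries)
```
[5, 4, 19]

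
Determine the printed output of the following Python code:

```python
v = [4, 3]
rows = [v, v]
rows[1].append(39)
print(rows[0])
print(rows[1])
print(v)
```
[4, 3, 39]
[4, 3, 39]
[4, 3, 39]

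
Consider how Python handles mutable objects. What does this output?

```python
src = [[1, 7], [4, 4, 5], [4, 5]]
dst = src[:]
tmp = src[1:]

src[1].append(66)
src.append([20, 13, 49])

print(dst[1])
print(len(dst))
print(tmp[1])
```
[4, 4, 5, 66]
3
[4, 5]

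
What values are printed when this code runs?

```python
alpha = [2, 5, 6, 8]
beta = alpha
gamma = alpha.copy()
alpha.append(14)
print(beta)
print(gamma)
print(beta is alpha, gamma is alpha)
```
[2, 5, 6, 8, 14]
[2, 5, 6, 8]
True False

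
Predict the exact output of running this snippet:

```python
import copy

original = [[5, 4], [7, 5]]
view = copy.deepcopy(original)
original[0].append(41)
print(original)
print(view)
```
[[5, 4, 41], [7, 5]]
[[5, 4], [7, 5]]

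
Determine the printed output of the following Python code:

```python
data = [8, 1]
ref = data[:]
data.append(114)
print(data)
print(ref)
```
[8, 1, 114]
[8, 1]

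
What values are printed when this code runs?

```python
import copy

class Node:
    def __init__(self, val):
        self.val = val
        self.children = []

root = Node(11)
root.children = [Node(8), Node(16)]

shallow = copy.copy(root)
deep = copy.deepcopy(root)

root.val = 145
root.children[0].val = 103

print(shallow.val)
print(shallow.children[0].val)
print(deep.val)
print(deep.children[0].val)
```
11
103
11
8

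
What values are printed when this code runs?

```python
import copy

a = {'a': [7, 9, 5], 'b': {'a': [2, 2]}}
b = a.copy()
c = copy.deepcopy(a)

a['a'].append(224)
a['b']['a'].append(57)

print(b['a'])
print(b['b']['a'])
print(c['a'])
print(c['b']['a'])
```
[7, 9, 5, 224]
[2, 2, 57]
[7, 9, 5]
[2, 2]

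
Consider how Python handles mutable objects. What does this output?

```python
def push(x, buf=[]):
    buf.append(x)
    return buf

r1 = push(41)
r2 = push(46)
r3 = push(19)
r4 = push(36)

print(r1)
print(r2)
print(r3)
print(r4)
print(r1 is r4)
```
[41, 46, 19, 36]
[41, 46, 19, 36]
[41, 46, 19, 36]
[41, 46, 19, 36]
True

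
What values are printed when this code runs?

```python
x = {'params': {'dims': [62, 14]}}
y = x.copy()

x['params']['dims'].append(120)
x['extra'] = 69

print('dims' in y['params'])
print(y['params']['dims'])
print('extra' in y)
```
True
[62, 14, 120]
False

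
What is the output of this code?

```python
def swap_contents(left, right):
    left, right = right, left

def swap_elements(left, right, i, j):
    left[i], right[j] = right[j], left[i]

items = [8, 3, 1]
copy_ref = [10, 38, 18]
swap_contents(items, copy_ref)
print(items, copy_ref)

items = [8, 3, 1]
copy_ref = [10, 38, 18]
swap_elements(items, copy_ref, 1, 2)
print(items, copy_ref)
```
[8, 3, 1] [10, 38, 18]
[8, 18, 1] [10, 38, 3]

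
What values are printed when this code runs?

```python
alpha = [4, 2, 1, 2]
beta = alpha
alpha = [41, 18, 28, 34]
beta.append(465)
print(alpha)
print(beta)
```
[41, 18, 28, 34]
[4, 2, 1, 2, 465]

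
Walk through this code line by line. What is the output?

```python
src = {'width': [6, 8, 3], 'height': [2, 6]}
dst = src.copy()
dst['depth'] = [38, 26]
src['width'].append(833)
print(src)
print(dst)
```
{'width': [6, 8, 3, 833], 'height': [2, 6]}
{'width': [6, 8, 3, 833], 'height': [2, 6], 'depth': [38, 26]}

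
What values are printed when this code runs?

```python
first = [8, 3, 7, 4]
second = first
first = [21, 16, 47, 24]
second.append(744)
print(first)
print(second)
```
[21, 16, 47, 24]
[8, 3, 7, 4, 744]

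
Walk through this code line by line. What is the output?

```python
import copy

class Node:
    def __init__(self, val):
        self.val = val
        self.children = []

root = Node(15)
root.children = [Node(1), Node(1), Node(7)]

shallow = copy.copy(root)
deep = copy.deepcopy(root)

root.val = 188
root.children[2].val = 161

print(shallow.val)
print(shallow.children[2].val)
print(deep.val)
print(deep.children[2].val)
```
15
161
15
7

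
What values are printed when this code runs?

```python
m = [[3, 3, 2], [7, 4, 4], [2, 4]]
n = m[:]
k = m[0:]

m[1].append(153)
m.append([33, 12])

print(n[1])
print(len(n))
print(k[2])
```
[7, 4, 4, 153]
3
[2, 4]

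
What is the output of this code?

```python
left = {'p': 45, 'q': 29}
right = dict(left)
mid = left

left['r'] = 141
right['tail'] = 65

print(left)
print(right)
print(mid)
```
{'p': 45, 'q': 29, 'r': 141}
{'p': 45, 'q': 29, 'tail': 65}
{'p': 45, 'q': 29, 'r': 141}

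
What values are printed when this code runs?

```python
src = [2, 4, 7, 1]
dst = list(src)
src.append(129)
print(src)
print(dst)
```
[2, 4, 7, 1, 129]
[2, 4, 7, 1]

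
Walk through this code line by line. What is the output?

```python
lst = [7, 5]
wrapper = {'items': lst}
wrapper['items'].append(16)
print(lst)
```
[7, 5, 16]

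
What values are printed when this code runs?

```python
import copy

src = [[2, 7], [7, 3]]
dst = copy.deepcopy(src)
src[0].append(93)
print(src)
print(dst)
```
[[2, 7, 93], [7, 3]]
[[2, 7], [7, 3]]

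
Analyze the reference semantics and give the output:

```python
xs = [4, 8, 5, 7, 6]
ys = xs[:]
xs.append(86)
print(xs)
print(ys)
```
[4, 8, 5, 7, 6, 86]
[4, 8, 5, 7, 6]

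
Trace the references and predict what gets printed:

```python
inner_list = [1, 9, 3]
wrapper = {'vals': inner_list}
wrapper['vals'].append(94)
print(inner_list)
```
[1, 9, 3, 94]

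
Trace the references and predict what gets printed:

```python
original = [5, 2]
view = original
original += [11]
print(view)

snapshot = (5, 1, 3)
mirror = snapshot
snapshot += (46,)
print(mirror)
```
[5, 2, 11]
(5, 1, 3)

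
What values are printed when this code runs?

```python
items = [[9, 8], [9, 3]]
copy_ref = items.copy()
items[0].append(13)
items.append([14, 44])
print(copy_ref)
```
[[9, 8, 13], [9, 3]]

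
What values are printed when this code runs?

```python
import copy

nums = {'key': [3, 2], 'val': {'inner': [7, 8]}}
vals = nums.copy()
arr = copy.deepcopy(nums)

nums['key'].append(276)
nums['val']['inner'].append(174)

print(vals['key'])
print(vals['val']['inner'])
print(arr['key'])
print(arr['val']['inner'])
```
[3, 2, 276]
[7, 8, 174]
[3, 2]
[7, 8]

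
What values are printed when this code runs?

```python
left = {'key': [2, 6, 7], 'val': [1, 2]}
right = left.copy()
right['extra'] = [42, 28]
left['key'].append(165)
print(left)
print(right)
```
{'key': [2, 6, 7, 165], 'val': [1, 2]}
{'key': [2, 6, 7, 165], 'val': [1, 2], 'extra': [42, 28]}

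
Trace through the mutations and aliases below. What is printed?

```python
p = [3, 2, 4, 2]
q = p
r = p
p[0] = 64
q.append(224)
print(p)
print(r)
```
[64, 2, 4, 2, 224]
[64, 2, 4, 2, 224]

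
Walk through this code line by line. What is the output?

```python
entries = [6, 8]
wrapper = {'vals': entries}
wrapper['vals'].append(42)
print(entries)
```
[6, 8, 42]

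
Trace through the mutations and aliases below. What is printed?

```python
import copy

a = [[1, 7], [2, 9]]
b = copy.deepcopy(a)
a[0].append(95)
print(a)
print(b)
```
[[1, 7, 95], [2, 9]]
[[1, 7], [2, 9]]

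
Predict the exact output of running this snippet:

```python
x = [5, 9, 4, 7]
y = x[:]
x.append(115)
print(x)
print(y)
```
[5, 9, 4, 7, 115]
[5, 9, 4, 7]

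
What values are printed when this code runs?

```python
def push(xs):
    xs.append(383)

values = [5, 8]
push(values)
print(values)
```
[5, 8, 383]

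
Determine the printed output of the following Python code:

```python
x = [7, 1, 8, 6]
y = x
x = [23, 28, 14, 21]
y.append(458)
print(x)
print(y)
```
[23, 28, 14, 21]
[7, 1, 8, 6, 458]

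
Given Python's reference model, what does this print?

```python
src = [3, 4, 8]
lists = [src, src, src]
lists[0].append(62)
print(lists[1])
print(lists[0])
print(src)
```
[3, 4, 8, 62]
[3, 4, 8, 62]
[3, 4, 8, 62]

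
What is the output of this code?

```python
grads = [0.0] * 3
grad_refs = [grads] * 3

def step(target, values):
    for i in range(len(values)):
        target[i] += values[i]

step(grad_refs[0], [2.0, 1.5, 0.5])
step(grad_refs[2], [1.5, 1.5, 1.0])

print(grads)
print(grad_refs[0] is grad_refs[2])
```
[3.5, 3.0, 1.5]
True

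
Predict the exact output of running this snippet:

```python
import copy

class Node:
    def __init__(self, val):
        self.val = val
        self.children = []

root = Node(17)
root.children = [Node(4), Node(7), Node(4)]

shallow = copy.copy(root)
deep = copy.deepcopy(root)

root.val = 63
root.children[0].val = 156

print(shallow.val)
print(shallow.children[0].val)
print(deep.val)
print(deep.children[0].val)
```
17
156
17
4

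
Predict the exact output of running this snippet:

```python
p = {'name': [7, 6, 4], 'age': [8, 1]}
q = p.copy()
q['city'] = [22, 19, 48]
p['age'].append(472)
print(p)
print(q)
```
{'name': [7, 6, 4], 'age': [8, 1, 472]}
{'name': [7, 6, 4], 'age': [8, 1, 472], 'city': [22, 19, 48]}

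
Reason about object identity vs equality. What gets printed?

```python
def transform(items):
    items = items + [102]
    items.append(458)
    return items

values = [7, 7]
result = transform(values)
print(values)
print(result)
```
[7, 7]
[7, 7, 102, 458]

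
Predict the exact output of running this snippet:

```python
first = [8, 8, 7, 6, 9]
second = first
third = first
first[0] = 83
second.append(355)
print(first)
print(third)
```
[83, 8, 7, 6, 9, 355]
[83, 8, 7, 6, 9, 355]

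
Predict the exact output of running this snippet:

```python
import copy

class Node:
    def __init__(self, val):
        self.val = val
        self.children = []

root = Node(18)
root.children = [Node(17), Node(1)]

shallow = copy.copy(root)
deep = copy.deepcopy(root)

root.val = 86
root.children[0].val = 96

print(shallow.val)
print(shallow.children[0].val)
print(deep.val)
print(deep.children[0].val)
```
18
96
18
17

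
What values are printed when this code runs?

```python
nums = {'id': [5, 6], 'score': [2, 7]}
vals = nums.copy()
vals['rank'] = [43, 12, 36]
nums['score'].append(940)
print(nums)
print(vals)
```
{'id': [5, 6], 'score': [2, 7, 940]}
{'id': [5, 6], 'score': [2, 7, 940], 'rank': [43, 12, 36]}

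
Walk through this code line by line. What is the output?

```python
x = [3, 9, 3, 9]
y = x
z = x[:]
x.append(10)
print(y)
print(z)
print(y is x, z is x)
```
[3, 9, 3, 9, 10]
[3, 9, 3, 9]
True False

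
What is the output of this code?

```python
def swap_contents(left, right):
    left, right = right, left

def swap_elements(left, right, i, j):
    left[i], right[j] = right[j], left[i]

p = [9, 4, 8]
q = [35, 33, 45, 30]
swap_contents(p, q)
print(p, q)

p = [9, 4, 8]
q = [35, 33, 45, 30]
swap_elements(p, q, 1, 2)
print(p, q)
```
[9, 4, 8] [35, 33, 45, 30]
[9, 45, 8] [35, 33, 4, 30]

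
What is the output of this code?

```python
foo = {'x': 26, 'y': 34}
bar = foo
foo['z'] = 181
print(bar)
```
{'x': 26, 'y': 34, 'z': 181}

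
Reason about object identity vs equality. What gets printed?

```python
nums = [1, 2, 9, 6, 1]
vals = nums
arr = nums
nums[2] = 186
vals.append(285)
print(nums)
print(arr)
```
[1, 2, 186, 6, 1, 285]
[1, 2, 186, 6, 1, 285]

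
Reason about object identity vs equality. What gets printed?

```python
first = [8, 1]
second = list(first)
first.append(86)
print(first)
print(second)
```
[8, 1, 86]
[8, 1]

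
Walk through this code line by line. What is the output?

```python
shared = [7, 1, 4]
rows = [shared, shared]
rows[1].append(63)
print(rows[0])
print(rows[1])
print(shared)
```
[7, 1, 4, 63]
[7, 1, 4, 63]
[7, 1, 4, 63]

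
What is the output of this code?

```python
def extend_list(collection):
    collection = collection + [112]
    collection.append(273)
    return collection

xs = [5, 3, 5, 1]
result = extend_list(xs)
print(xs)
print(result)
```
[5, 3, 5, 1]
[5, 3, 5, 1, 112, 273]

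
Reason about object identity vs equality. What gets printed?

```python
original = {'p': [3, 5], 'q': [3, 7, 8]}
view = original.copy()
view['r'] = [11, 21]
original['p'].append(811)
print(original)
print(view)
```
{'p': [3, 5, 811], 'q': [3, 7, 8]}
{'p': [3, 5, 811], 'q': [3, 7, 8], 'r': [11, 21]}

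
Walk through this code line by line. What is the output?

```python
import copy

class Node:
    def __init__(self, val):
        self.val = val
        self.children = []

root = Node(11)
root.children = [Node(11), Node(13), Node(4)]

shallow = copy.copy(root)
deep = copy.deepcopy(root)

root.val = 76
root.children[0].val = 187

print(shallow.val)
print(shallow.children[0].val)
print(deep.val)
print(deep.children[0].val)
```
11
187
11
11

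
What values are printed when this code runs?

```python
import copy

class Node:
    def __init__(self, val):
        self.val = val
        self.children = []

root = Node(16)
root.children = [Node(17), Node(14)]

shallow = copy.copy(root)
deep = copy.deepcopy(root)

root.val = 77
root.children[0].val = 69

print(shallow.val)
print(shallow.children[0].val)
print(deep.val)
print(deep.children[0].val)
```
16
69
16
17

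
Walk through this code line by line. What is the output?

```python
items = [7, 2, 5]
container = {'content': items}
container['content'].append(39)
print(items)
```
[7, 2, 5, 39]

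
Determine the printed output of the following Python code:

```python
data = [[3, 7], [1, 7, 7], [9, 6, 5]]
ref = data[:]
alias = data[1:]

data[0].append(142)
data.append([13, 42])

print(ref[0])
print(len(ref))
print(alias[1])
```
[3, 7, 142]
3
[9, 6, 5]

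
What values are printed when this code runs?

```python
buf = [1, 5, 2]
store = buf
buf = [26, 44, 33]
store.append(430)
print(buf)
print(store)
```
[26, 44, 33]
[1, 5, 2, 430]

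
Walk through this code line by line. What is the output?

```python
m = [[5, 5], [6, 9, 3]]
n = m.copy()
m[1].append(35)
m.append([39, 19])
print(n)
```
[[5, 5], [6, 9, 3, 35]]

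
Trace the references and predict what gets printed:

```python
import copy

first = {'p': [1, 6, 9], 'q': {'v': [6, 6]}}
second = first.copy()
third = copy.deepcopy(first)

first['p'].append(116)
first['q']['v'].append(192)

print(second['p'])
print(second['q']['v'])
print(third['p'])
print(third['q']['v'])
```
[1, 6, 9, 116]
[6, 6, 192]
[1, 6, 9]
[6, 6]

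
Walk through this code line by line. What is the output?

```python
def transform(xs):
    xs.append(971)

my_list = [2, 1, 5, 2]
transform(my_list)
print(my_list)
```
[2, 1, 5, 2, 971]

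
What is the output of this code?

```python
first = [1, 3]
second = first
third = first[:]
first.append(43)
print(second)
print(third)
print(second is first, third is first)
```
[1, 3, 43]
[1, 3]
True False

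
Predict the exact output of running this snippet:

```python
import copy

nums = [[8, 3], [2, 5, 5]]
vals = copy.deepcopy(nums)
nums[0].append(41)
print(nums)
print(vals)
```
[[8, 3, 41], [2, 5, 5]]
[[8, 3], [2, 5, 5]]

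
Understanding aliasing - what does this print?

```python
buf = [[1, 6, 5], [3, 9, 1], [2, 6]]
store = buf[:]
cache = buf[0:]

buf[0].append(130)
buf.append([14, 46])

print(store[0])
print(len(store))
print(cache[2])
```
[1, 6, 5, 130]
3
[2, 6]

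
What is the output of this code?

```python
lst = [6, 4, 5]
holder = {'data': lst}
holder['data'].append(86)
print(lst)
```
[6, 4, 5, 86]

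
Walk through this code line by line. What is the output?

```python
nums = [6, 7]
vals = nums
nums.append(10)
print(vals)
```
[6, 7, 10]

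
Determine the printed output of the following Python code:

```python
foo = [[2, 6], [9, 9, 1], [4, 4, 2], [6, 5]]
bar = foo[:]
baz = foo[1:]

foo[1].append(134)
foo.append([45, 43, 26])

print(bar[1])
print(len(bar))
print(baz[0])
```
[9, 9, 1, 134]
4
[9, 9, 1, 134]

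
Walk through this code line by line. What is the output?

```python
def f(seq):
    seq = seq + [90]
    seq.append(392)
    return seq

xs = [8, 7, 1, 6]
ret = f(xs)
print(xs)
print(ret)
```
[8, 7, 1, 6]
[8, 7, 1, 6, 90, 392]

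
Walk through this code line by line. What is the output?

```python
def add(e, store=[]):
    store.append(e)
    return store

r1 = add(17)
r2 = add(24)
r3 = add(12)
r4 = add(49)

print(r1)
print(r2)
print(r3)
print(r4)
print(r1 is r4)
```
[17, 24, 12, 49]
[17, 24, 12, 49]
[17, 24, 12, 49]
[17, 24, 12, 49]
True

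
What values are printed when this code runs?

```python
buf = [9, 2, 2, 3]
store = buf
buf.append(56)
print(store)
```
[9, 2, 2, 3, 56]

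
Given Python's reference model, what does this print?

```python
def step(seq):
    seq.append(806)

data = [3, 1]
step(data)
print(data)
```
[3, 1, 806]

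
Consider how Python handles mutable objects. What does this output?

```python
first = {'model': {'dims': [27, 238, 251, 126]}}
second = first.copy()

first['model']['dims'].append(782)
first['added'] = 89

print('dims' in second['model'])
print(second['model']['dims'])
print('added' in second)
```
True
[27, 238, 251, 126, 782]
False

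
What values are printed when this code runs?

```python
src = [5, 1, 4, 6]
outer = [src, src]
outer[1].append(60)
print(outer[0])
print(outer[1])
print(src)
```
[5, 1, 4, 6, 60]
[5, 1, 4, 6, 60]
[5, 1, 4, 6, 60]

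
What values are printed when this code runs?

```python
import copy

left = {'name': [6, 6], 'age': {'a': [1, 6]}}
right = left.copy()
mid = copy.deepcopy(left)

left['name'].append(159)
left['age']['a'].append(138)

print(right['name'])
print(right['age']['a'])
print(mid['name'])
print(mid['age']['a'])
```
[6, 6, 159]
[1, 6, 138]
[6, 6]
[1, 6]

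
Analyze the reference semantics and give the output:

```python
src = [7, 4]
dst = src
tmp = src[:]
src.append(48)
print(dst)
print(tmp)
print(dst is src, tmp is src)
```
[7, 4, 48]
[7, 4]
True False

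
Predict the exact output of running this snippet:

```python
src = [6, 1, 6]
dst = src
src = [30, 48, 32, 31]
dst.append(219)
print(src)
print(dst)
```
[30, 48, 32, 31]
[6, 1, 6, 219]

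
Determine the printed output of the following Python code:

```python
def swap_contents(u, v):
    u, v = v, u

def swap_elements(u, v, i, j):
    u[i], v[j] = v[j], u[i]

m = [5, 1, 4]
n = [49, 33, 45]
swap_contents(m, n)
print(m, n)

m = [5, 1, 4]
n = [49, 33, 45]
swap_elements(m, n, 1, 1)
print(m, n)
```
[5, 1, 4] [49, 33, 45]
[5, 33, 4] [49, 1, 45]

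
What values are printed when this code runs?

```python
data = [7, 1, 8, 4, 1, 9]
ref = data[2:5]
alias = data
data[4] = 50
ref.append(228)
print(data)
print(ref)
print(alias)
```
[7, 1, 8, 4, 50, 9]
[8, 4, 1, 228]
[7, 1, 8, 4, 50, 9]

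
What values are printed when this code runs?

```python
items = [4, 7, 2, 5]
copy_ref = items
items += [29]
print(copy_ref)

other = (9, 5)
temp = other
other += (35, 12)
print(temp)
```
[4, 7, 2, 5, 29]
(9, 5)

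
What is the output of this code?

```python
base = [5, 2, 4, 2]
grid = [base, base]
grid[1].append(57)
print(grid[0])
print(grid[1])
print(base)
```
[5, 2, 4, 2, 57]
[5, 2, 4, 2, 57]
[5, 2, 4, 2, 57]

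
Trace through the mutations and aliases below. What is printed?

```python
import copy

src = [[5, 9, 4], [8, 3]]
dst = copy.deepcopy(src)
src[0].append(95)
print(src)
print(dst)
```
[[5, 9, 4, 95], [8, 3]]
[[5, 9, 4], [8, 3]]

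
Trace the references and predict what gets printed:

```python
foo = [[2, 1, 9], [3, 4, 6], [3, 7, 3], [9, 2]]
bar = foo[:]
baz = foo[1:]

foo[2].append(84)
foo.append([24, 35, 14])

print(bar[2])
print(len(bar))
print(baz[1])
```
[3, 7, 3, 84]
4
[3, 7, 3, 84]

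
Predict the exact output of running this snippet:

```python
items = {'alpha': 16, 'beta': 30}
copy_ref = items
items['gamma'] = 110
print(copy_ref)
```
{'alpha': 16, 'beta': 30, 'gamma': 110}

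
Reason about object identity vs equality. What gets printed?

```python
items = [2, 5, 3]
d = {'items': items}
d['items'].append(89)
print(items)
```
[2, 5, 3, 89]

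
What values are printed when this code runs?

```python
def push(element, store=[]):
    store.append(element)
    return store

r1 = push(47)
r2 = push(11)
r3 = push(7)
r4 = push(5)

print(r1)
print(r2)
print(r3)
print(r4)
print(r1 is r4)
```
[47, 11, 7, 5]
[47, 11, 7, 5]
[47, 11, 7, 5]
[47, 11, 7, 5]
True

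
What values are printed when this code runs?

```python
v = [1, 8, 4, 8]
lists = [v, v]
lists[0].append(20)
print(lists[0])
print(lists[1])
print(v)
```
[1, 8, 4, 8, 20]
[1, 8, 4, 8, 20]
[1, 8, 4, 8, 20]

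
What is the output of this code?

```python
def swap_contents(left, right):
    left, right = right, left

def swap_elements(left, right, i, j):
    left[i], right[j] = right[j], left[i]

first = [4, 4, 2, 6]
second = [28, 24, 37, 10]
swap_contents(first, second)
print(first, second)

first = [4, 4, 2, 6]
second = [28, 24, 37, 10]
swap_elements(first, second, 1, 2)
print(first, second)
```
[4, 4, 2, 6] [28, 24, 37, 10]
[4, 37, 2, 6] [28, 24, 4, 10]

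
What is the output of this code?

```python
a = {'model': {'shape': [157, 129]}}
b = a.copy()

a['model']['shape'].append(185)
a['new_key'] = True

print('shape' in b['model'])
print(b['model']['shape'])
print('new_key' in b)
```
True
[157, 129, 185]
False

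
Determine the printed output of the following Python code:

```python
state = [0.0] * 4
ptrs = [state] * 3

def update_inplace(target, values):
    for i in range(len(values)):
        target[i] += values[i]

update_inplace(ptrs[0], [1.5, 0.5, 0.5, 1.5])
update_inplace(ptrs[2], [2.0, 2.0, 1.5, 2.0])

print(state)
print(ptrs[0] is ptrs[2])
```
[3.5, 2.5, 2.0, 3.5]
True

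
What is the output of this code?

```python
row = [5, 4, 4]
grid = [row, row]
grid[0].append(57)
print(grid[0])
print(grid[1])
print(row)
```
[5, 4, 4, 57]
[5, 4, 4, 57]
[5, 4, 4, 57]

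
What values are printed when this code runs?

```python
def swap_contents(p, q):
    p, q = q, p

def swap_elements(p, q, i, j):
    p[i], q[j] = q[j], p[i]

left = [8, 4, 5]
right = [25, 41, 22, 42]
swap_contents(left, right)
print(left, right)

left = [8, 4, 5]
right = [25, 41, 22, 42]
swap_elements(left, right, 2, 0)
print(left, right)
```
[8, 4, 5] [25, 41, 22, 42]
[8, 4, 25] [5, 41, 22, 42]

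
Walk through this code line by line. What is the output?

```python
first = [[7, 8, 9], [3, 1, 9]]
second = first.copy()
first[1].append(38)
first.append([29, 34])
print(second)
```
[[7, 8, 9], [3, 1, 9, 38]]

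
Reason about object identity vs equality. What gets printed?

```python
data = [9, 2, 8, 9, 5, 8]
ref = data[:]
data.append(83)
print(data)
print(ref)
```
[9, 2, 8, 9, 5, 8, 83]
[9, 2, 8, 9, 5, 8]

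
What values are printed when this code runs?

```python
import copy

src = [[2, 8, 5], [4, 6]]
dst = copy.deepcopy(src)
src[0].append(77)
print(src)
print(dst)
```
[[2, 8, 5, 77], [4, 6]]
[[2, 8, 5], [4, 6]]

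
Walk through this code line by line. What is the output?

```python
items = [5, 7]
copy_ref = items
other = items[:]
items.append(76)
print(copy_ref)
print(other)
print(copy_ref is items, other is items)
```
[5, 7, 76]
[5, 7]
True False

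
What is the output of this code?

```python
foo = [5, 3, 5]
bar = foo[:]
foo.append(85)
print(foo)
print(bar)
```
[5, 3, 5, 85]
[5, 3, 5]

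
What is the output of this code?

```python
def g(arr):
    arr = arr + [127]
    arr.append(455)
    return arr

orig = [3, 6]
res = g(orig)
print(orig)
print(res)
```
[3, 6]
[3, 6, 127, 455]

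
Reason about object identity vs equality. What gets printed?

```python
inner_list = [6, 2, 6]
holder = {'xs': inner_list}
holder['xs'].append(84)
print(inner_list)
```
[6, 2, 6, 84]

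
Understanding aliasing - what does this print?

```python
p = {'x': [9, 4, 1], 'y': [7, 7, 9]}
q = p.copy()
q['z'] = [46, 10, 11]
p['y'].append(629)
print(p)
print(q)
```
{'x': [9, 4, 1], 'y': [7, 7, 9, 629]}
{'x': [9, 4, 1], 'y': [7, 7, 9, 629], 'z': [46, 10, 11]}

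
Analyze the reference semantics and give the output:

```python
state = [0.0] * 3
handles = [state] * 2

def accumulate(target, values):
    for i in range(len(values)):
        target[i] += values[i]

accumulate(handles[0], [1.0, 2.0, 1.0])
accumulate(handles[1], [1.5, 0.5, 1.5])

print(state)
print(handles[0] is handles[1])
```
[2.5, 2.5, 2.5]
True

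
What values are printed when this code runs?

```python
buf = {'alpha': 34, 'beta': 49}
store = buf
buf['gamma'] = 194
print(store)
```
{'alpha': 34, 'beta': 49, 'gamma': 194}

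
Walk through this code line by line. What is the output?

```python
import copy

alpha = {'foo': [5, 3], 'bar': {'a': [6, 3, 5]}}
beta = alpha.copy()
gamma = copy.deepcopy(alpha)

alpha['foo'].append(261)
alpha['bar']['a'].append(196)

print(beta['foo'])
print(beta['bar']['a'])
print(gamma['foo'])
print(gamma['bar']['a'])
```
[5, 3, 261]
[6, 3, 5, 196]
[5, 3]
[6, 3, 5]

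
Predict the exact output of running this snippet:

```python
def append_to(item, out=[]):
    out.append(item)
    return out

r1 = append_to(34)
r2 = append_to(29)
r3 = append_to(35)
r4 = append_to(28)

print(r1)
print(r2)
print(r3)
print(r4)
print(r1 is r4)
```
[34, 29, 35, 28]
[34, 29, 35, 28]
[34, 29, 35, 28]
[34, 29, 35, 28]
True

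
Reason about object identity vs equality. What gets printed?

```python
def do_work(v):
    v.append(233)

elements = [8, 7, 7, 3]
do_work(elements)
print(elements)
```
[8, 7, 7, 3, 233]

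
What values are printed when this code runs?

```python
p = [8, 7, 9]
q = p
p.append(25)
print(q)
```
[8, 7, 9, 25]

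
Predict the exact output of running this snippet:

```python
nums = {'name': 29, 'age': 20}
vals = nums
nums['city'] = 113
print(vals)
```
{'name': 29, 'age': 20, 'city': 113}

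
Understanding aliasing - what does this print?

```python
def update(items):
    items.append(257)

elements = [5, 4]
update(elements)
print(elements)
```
[5, 4, 257]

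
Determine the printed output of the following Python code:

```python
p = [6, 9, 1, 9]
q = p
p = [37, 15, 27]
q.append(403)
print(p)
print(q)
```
[37, 15, 27]
[6, 9, 1, 9, 403]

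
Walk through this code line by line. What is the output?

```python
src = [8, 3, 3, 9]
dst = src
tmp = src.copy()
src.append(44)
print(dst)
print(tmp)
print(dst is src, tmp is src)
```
[8, 3, 3, 9, 44]
[8, 3, 3, 9]
True False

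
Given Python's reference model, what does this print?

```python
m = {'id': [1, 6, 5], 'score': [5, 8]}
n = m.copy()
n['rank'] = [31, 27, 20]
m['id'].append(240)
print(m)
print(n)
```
{'id': [1, 6, 5, 240], 'score': [5, 8]}
{'id': [1, 6, 5, 240], 'score': [5, 8], 'rank': [31, 27, 20]}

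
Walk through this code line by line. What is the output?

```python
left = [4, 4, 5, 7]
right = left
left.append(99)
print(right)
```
[4, 4, 5, 7, 99]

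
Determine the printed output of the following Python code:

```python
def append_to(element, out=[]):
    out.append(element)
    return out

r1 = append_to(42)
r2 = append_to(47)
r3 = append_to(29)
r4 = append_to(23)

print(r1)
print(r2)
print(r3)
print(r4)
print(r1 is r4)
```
[42, 47, 29, 23]
[42, 47, 29, 23]
[42, 47, 29, 23]
[42, 47, 29, 23]
True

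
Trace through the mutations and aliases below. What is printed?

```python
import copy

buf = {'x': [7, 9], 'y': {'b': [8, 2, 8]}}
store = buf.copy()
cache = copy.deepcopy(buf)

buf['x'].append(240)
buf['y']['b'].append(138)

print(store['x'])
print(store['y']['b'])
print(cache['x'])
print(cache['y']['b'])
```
[7, 9, 240]
[8, 2, 8, 138]
[7, 9]
[8, 2, 8]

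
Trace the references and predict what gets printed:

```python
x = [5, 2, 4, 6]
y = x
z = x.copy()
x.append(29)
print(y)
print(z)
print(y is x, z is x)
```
[5, 2, 4, 6, 29]
[5, 2, 4, 6]
True False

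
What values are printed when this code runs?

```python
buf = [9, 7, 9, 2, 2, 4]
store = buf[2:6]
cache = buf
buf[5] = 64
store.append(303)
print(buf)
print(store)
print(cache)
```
[9, 7, 9, 2, 2, 64]
[9, 2, 2, 4, 303]
[9, 7, 9, 2, 2, 64]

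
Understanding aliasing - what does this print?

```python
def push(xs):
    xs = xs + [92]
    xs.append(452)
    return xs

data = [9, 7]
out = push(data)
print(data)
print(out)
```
[9, 7]
[9, 7, 92, 452]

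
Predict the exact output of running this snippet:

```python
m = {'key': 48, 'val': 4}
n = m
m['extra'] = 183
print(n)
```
{'key': 48, 'val': 4, 'extra': 183}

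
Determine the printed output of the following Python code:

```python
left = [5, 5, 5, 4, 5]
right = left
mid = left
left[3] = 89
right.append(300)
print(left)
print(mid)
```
[5, 5, 5, 89, 5, 300]
[5, 5, 5, 89, 5, 300]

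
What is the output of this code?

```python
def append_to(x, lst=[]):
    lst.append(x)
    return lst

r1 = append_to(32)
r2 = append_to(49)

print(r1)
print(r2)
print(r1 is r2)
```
[32, 49]
[32, 49]
True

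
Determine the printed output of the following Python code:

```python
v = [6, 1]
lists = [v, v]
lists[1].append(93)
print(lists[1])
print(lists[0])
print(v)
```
[6, 1, 93]
[6, 1, 93]
[6, 1, 93]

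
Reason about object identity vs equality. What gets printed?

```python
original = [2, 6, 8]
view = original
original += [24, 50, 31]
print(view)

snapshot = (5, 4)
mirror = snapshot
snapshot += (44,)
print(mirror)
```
[2, 6, 8, 24, 50, 31]
(5, 4)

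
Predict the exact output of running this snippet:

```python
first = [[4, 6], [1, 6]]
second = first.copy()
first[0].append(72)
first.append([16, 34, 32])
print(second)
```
[[4, 6, 72], [1, 6]]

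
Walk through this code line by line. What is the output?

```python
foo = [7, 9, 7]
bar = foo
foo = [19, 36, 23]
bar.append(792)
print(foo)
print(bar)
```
[19, 36, 23]
[7, 9, 7, 792]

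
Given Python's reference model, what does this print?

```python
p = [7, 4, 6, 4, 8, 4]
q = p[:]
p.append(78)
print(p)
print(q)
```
[7, 4, 6, 4, 8, 4, 78]
[7, 4, 6, 4, 8, 4]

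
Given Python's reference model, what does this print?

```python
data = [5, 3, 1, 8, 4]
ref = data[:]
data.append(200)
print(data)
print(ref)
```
[5, 3, 1, 8, 4, 200]
[5, 3, 1, 8, 4]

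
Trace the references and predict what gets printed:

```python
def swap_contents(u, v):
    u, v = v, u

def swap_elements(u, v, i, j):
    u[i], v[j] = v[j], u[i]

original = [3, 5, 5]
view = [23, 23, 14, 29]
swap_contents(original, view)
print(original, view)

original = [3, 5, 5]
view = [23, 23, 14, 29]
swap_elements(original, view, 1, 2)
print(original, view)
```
[3, 5, 5] [23, 23, 14, 29]
[3, 14, 5] [23, 23, 5, 29]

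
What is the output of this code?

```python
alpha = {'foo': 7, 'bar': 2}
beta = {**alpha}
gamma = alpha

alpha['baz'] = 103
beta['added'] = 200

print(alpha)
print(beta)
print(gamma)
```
{'foo': 7, 'bar': 2, 'baz': 103}
{'foo': 7, 'bar': 2, 'added': 200}
{'foo': 7, 'bar': 2, 'baz': 103}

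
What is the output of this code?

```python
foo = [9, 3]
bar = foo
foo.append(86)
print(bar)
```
[9, 3, 86]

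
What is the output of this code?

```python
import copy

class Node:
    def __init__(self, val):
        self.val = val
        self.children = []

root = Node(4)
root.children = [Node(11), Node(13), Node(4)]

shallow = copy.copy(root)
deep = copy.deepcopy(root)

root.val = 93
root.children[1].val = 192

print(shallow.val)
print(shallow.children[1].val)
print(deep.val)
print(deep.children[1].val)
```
4
192
4
13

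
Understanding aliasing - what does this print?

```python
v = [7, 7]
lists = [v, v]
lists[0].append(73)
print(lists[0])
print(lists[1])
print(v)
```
[7, 7, 73]
[7, 7, 73]
[7, 7, 73]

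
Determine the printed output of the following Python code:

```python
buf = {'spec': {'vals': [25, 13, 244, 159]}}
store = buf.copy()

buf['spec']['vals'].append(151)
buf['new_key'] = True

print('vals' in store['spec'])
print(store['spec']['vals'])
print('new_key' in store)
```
True
[25, 13, 244, 159, 151]
False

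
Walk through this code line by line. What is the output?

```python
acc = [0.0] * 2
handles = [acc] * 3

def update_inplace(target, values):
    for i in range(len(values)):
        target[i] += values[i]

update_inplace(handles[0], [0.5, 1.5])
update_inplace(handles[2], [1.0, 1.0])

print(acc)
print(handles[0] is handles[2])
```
[1.5, 2.5]
True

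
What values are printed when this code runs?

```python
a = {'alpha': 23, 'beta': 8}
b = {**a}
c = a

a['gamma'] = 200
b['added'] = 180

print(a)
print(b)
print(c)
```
{'alpha': 23, 'beta': 8, 'gamma': 200}
{'alpha': 23, 'beta': 8, 'added': 180}
{'alpha': 23, 'beta': 8, 'gamma': 200}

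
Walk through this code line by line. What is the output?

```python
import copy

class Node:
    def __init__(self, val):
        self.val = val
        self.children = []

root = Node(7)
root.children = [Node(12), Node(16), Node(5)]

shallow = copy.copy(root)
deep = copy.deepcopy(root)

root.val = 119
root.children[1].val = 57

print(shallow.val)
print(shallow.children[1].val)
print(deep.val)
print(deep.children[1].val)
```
7
57
7
16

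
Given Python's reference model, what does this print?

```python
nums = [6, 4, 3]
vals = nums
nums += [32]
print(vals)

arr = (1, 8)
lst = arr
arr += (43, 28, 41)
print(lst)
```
[6, 4, 3, 32]
(1, 8)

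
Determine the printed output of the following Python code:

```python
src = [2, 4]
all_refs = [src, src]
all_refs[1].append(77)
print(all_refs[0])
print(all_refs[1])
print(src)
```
[2, 4, 77]
[2, 4, 77]
[2, 4, 77]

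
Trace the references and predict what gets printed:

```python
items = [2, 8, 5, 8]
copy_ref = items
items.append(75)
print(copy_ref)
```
[2, 8, 5, 8, 75]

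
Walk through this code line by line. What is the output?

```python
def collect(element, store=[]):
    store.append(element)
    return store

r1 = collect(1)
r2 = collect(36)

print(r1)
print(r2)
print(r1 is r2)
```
[1, 36]
[1, 36]
True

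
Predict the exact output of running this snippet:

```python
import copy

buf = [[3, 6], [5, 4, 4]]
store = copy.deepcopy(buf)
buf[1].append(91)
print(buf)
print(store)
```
[[3, 6], [5, 4, 4, 91]]
[[3, 6], [5, 4, 4]]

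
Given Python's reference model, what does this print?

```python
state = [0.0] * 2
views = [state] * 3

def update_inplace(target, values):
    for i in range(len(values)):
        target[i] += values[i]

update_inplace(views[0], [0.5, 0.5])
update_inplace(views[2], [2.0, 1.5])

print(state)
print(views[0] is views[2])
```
[2.5, 2.0]
True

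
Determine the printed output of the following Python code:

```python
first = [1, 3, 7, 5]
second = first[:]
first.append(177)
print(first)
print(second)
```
[1, 3, 7, 5, 177]
[1, 3, 7, 5]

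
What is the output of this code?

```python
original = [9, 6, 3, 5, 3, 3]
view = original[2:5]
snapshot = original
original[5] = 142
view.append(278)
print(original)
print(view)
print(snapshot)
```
[9, 6, 3, 5, 3, 142]
[3, 5, 3, 278]
[9, 6, 3, 5, 3, 142]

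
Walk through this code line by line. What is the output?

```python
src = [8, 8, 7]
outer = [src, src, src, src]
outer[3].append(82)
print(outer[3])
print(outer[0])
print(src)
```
[8, 8, 7, 82]
[8, 8, 7, 82]
[8, 8, 7, 82]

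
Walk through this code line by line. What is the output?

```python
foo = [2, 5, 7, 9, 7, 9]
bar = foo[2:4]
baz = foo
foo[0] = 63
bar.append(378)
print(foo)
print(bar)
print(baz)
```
[63, 5, 7, 9, 7, 9]
[7, 9, 378]
[63, 5, 7, 9, 7, 9]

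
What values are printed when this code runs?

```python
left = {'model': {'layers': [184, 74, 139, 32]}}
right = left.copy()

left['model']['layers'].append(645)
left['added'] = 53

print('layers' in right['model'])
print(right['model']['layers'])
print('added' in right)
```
True
[184, 74, 139, 32, 645]
False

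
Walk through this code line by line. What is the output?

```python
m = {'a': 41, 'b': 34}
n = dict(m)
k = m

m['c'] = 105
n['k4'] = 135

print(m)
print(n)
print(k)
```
{'a': 41, 'b': 34, 'c': 105}
{'a': 41, 'b': 34, 'k4': 135}
{'a': 41, 'b': 34, 'c': 105}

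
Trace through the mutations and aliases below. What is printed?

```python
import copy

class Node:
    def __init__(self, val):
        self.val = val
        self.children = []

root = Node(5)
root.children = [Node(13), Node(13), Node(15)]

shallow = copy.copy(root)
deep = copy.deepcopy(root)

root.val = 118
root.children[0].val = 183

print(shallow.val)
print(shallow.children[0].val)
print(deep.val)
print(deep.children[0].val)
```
5
183
5
13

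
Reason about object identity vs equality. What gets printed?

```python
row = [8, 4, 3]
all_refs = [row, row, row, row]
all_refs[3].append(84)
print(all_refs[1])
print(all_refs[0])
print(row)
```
[8, 4, 3, 84]
[8, 4, 3, 84]
[8, 4, 3, 84]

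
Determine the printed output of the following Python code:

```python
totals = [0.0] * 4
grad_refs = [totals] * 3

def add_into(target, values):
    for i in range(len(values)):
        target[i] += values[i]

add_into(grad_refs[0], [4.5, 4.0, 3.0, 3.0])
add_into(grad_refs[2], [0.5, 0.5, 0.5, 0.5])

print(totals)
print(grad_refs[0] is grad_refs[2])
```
[5.0, 4.5, 3.5, 3.5]
True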